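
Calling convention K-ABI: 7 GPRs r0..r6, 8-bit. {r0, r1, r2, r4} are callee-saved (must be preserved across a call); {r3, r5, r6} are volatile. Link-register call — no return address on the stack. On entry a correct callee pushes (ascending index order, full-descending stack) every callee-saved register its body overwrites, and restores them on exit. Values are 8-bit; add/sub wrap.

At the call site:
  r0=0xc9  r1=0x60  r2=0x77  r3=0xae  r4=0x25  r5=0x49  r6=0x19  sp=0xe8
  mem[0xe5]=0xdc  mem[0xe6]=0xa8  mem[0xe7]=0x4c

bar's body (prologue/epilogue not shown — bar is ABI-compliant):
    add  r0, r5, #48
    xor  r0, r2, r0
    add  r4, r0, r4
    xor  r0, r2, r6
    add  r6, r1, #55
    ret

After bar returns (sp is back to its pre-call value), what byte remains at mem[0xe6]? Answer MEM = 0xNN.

MEM = 0x25

prologue: push r0 -> mem[0xe7]=0xc9, sp=0xe7
prologue: push r4 -> mem[0xe6]=0x25, sp=0xe6
body[0] add  r0, r5, #48 -> r0=0x79
body[1] xor  r0, r2, r0 -> r0=0x0e
body[2] add  r4, r0, r4 -> r4=0x33
body[3] xor  r0, r2, r6 -> r0=0x6e
body[4] add  r6, r1, #55 -> r6=0x97
epilogue: pop r4=0x25, sp=0xe7
epilogue: pop r0=0xc9, sp=0xe8
prologue pushed ['r0', 'r4'] at ['0xe7', '0xe6']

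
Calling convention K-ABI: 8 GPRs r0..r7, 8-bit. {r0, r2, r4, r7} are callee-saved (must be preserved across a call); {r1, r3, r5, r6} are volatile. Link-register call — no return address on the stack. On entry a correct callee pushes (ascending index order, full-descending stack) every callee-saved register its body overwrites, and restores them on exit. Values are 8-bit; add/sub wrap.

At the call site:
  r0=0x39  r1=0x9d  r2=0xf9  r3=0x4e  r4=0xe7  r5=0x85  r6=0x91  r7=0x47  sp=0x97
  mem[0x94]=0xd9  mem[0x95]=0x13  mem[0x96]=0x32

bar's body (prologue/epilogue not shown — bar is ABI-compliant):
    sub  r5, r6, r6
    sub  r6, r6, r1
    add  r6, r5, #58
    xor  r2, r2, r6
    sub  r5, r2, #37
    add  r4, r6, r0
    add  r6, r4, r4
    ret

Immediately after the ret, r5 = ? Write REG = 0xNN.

prologue: push r2 -> mem[0x96]=0xf9, sp=0x96
prologue: push r4 -> mem[0x95]=0xe7, sp=0x95
body[0] sub  r5, r6, r6 -> r5=0x00
body[1] sub  r6, r6, r1 -> r6=0xf4
body[2] add  r6, r5, #58 -> r6=0x3a
body[3] xor  r2, r2, r6 -> r2=0xc3
body[4] sub  r5, r2, #37 -> r5=0x9e
body[5] add  r4, r6, r0 -> r4=0x73
body[6] add  r6, r4, r4 -> r6=0xe6
epilogue: pop r4=0xe7, sp=0x96
epilogue: pop r2=0xf9, sp=0x97
r5 is caller-saved -> body value

REG = 0x9e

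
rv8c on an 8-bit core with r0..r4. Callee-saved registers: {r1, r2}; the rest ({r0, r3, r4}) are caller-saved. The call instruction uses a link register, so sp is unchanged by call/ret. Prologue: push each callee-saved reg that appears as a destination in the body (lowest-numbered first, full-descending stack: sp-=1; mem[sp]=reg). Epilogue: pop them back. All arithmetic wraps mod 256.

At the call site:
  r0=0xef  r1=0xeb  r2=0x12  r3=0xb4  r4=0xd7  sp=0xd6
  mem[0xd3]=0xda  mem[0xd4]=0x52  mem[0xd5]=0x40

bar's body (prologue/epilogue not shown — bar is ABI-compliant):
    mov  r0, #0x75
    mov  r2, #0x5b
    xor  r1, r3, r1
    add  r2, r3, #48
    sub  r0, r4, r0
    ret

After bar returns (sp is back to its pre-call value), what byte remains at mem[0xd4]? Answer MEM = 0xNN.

MEM = 0x12

prologue: push r1 -> mem[0xd5]=0xeb, sp=0xd5
prologue: push r2 -> mem[0xd4]=0x12, sp=0xd4
body[0] mov  r0, #0x75 -> r0=0x75
body[1] mov  r2, #0x5b -> r2=0x5b
body[2] xor  r1, r3, r1 -> r1=0x5f
body[3] add  r2, r3, #48 -> r2=0xe4
body[4] sub  r0, r4, r0 -> r0=0x62
epilogue: pop r2=0x12, sp=0xd5
epilogue: pop r1=0xeb, sp=0xd6
prologue pushed ['r1', 'r2'] at ['0xd5', '0xd4']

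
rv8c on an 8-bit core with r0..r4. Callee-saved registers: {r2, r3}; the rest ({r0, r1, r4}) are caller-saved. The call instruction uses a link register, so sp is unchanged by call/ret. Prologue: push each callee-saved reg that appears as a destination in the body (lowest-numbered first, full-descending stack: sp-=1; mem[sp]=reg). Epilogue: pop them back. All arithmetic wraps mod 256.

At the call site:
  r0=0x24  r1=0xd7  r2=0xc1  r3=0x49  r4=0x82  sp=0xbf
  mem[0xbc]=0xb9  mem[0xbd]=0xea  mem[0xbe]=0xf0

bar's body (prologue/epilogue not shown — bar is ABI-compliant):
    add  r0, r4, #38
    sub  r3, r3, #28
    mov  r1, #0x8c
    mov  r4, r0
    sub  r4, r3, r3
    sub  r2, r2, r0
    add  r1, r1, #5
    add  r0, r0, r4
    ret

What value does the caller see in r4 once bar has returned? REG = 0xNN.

prologue: push r2 → mem[0xbe]=0xc1, sp=0xbe
prologue: push r3 → mem[0xbd]=0x49, sp=0xbd
body[0] add  r0, r4, #38 → r0=0xa8
body[1] sub  r3, r3, #28 → r3=0x2d
body[2] mov  r1, #0x8c → r1=0x8c
body[3] mov  r4, r0 → r4=0xa8
body[4] sub  r4, r3, r3 → r4=0x00
body[5] sub  r2, r2, r0 → r2=0x19
body[6] add  r1, r1, #5 → r1=0x91
body[7] add  r0, r0, r4 → r0=0xa8
epilogue: pop r3=0x49, sp=0xbe
epilogue: pop r2=0xc1, sp=0xbf
r4 is caller-saved → body value

REG = 0x00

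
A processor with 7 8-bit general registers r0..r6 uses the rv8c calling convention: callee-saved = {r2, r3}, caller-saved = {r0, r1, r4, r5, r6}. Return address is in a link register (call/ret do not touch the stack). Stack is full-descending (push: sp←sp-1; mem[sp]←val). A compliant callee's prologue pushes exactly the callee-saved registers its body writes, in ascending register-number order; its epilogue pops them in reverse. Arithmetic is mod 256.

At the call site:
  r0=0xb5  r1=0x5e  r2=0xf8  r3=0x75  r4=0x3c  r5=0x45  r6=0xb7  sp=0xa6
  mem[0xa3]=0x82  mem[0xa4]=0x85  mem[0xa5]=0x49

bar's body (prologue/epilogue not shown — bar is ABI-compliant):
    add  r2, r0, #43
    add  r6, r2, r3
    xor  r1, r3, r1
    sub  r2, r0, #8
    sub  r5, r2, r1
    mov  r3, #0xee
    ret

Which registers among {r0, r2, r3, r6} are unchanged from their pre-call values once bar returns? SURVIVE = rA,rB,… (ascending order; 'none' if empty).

SURVIVE = r0,r2,r3

prologue: push r2 → mem[0xa5]=0xf8, sp=0xa5
prologue: push r3 → mem[0xa4]=0x75, sp=0xa4
body[0] add  r2, r0, #43 → r2=0xe0
body[1] add  r6, r2, r3 → r6=0x55
body[2] xor  r1, r3, r1 → r1=0x2b
body[3] sub  r2, r0, #8 → r2=0xad
body[4] sub  r5, r2, r1 → r5=0x82
body[5] mov  r3, #0xee → r3=0xee
epilogue: pop r3=0x75, sp=0xa5
epilogue: pop r2=0xf8, sp=0xa6
r0: caller-saved, written=False
r2: callee-saved, written=True
r3: callee-saved, written=True
r6: caller-saved, written=True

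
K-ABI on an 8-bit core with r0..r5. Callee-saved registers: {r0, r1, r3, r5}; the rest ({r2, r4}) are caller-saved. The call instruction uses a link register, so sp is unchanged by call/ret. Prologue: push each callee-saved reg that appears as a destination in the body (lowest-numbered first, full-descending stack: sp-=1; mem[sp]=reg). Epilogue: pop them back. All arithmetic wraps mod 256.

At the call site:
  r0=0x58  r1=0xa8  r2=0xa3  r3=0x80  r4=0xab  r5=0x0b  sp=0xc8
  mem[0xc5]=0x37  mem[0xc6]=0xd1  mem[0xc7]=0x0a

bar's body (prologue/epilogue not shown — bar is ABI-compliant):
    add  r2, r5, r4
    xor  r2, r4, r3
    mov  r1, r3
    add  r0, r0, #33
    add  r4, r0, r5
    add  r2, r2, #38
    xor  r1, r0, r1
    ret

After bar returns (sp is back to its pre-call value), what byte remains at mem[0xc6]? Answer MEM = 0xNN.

MEM = 0xa8

prologue: push r0 → mem[0xc7]=0x58, sp=0xc7
prologue: push r1 → mem[0xc6]=0xa8, sp=0xc6
body[0] add  r2, r5, r4 → r2=0xb6
body[1] xor  r2, r4, r3 → r2=0x2b
body[2] mov  r1, r3 → r1=0x80
body[3] add  r0, r0, #33 → r0=0x79
body[4] add  r4, r0, r5 → r4=0x84
body[5] add  r2, r2, #38 → r2=0x51
body[6] xor  r1, r0, r1 → r1=0xf9
epilogue: pop r1=0xa8, sp=0xc7
epilogue: pop r0=0x58, sp=0xc8
prologue pushed ['r0', 'r1'] at ['0xc7', '0xc6']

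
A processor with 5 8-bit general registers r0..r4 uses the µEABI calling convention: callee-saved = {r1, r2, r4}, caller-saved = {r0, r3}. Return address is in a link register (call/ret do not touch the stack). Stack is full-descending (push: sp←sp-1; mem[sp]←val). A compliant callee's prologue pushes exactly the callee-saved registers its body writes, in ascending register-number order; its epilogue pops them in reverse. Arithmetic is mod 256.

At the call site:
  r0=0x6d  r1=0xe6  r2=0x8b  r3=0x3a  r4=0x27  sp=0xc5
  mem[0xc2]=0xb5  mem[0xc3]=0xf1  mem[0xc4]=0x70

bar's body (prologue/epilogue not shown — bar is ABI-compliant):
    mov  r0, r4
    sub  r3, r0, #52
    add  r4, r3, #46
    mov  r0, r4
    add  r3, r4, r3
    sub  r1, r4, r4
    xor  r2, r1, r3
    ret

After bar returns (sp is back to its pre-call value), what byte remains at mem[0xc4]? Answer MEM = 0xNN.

prologue: push r1 -> mem[0xc4]=0xe6, sp=0xc4
prologue: push r2 -> mem[0xc3]=0x8b, sp=0xc3
prologue: push r4 -> mem[0xc2]=0x27, sp=0xc2
body[0] mov  r0, r4 -> r0=0x27
body[1] sub  r3, r0, #52 -> r3=0xf3
body[2] add  r4, r3, #46 -> r4=0x21
body[3] mov  r0, r4 -> r0=0x21
body[4] add  r3, r4, r3 -> r3=0x14
body[5] sub  r1, r4, r4 -> r1=0x00
body[6] xor  r2, r1, r3 -> r2=0x14
epilogue: pop r4=0x27, sp=0xc3
epilogue: pop r2=0x8b, sp=0xc4
epilogue: pop r1=0xe6, sp=0xc5
prologue pushed ['r1', 'r2', 'r4'] at ['0xc4', '0xc3', '0xc2']

MEM = 0xe6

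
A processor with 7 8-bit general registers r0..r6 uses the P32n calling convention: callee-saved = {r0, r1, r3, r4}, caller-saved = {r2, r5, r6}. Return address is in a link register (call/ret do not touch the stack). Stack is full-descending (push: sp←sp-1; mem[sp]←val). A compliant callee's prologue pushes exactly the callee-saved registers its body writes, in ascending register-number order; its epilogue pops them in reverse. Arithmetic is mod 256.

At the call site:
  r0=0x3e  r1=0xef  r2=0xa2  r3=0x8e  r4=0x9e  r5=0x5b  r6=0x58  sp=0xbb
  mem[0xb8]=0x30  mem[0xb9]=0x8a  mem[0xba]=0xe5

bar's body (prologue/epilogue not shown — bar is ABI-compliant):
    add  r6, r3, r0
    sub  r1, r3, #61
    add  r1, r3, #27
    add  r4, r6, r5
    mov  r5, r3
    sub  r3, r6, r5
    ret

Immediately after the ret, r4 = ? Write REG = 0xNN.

REG = 0x9e

prologue: push r1 → mem[0xba]=0xef, sp=0xba
prologue: push r3 → mem[0xb9]=0x8e, sp=0xb9
prologue: push r4 → mem[0xb8]=0x9e, sp=0xb8
body[0] add  r6, r3, r0 → r6=0xcc
body[1] sub  r1, r3, #61 → r1=0x51
body[2] add  r1, r3, #27 → r1=0xa9
body[3] add  r4, r6, r5 → r4=0x27
body[4] mov  r5, r3 → r5=0x8e
body[5] sub  r3, r6, r5 → r3=0x3e
epilogue: pop r4=0x9e, sp=0xb9
epilogue: pop r3=0x8e, sp=0xba
epilogue: pop r1=0xef, sp=0xbb
r4 is callee-saved → restored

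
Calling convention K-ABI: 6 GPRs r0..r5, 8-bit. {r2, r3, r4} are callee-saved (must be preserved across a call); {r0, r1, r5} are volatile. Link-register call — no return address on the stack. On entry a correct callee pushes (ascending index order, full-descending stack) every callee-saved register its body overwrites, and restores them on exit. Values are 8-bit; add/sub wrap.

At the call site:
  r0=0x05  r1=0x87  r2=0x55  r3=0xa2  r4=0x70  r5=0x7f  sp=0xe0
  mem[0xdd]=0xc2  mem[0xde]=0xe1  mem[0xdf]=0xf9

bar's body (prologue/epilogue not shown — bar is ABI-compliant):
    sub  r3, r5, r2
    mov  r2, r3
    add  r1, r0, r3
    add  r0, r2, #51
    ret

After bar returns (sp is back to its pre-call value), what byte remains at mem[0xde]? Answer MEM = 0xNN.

MEM = 0xa2

prologue: push r2 -> mem[0xdf]=0x55, sp=0xdf
prologue: push r3 -> mem[0xde]=0xa2, sp=0xde
body[0] sub  r3, r5, r2 -> r3=0x2a
body[1] mov  r2, r3 -> r2=0x2a
body[2] add  r1, r0, r3 -> r1=0x2f
body[3] add  r0, r2, #51 -> r0=0x5d
epilogue: pop r3=0xa2, sp=0xdf
epilogue: pop r2=0x55, sp=0xe0
prologue pushed ['r2', 'r3'] at ['0xdf', '0xde']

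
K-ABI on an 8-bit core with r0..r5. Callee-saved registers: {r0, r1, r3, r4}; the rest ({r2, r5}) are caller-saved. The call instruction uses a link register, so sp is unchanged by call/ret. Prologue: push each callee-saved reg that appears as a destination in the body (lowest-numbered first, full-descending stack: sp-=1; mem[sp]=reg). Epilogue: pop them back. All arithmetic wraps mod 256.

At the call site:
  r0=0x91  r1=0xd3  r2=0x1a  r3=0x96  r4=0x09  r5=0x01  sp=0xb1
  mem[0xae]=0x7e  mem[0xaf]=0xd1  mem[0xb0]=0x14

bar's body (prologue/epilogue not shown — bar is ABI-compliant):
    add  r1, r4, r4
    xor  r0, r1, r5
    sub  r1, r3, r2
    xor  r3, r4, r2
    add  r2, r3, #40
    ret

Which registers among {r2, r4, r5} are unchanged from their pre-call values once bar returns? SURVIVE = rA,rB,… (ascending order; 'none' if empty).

prologue: push r0 → mem[0xb0]=0x91, sp=0xb0
prologue: push r1 → mem[0xaf]=0xd3, sp=0xaf
prologue: push r3 → mem[0xae]=0x96, sp=0xae
body[0] add  r1, r4, r4 → r1=0x12
body[1] xor  r0, r1, r5 → r0=0x13
body[2] sub  r1, r3, r2 → r1=0x7c
body[3] xor  r3, r4, r2 → r3=0x13
body[4] add  r2, r3, #40 → r2=0x3b
epilogue: pop r3=0x96, sp=0xaf
epilogue: pop r1=0xd3, sp=0xb0
epilogue: pop r0=0x91, sp=0xb1
r2: caller-saved, written=True
r4: callee-saved, written=False
r5: caller-saved, written=False

SURVIVE = r4,r5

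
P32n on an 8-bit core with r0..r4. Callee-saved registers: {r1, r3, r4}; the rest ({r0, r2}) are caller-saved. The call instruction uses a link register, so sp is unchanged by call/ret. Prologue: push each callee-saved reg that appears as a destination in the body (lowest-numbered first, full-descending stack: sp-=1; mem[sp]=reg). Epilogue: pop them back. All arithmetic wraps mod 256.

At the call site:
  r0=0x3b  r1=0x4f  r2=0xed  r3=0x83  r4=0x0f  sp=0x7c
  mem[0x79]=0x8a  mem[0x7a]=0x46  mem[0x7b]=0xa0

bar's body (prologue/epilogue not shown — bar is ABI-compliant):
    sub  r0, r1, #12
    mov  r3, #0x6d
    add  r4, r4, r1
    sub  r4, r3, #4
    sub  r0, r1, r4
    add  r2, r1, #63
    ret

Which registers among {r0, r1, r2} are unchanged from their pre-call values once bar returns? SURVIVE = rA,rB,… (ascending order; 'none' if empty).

SURVIVE = r1

prologue: push r3 -> mem[0x7b]=0x83, sp=0x7b
prologue: push r4 -> mem[0x7a]=0x0f, sp=0x7a
body[0] sub  r0, r1, #12 -> r0=0x43
body[1] mov  r3, #0x6d -> r3=0x6d
body[2] add  r4, r4, r1 -> r4=0x5e
body[3] sub  r4, r3, #4 -> r4=0x69
body[4] sub  r0, r1, r4 -> r0=0xe6
body[5] add  r2, r1, #63 -> r2=0x8e
epilogue: pop r4=0x0f, sp=0x7b
epilogue: pop r3=0x83, sp=0x7c
r0: caller-saved, written=True
r1: callee-saved, written=False
r2: caller-saved, written=True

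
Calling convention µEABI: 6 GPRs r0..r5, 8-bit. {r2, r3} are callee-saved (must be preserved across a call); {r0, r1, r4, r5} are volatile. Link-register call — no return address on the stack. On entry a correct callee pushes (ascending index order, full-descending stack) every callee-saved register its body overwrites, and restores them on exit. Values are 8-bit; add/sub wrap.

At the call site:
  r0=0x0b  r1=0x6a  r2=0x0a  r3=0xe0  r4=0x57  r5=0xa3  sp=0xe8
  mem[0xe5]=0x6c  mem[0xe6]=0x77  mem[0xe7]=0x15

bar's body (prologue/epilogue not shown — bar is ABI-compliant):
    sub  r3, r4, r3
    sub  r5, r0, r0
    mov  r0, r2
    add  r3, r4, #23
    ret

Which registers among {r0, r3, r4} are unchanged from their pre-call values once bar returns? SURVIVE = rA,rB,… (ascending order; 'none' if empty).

SURVIVE = r3,r4

prologue: push r3 → mem[0xe7]=0xe0, sp=0xe7
body[0] sub  r3, r4, r3 → r3=0x77
body[1] sub  r5, r0, r0 → r5=0x00
body[2] mov  r0, r2 → r0=0x0a
body[3] add  r3, r4, #23 → r3=0x6e
epilogue: pop r3=0xe0, sp=0xe8
r0: caller-saved, written=True
r3: callee-saved, written=True
r4: caller-saved, written=False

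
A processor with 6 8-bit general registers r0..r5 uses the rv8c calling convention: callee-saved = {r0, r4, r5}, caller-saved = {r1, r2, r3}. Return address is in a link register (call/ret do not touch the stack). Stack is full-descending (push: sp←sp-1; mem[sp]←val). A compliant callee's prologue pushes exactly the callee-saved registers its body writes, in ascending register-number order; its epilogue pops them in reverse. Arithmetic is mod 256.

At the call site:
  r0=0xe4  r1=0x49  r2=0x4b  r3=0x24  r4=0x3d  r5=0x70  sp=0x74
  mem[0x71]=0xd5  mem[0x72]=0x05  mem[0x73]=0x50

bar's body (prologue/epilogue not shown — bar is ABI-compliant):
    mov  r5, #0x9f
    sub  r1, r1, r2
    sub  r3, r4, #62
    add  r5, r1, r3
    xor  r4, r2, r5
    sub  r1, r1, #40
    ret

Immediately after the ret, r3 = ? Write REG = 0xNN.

REG = 0xff

prologue: push r4 → mem[0x73]=0x3d, sp=0x73
prologue: push r5 → mem[0x72]=0x70, sp=0x72
body[0] mov  r5, #0x9f → r5=0x9f
body[1] sub  r1, r1, r2 → r1=0xfe
body[2] sub  r3, r4, #62 → r3=0xff
body[3] add  r5, r1, r3 → r5=0xfd
body[4] xor  r4, r2, r5 → r4=0xb6
body[5] sub  r1, r1, #40 → r1=0xd6
epilogue: pop r5=0x70, sp=0x73
epilogue: pop r4=0x3d, sp=0x74
r3 is caller-saved → body value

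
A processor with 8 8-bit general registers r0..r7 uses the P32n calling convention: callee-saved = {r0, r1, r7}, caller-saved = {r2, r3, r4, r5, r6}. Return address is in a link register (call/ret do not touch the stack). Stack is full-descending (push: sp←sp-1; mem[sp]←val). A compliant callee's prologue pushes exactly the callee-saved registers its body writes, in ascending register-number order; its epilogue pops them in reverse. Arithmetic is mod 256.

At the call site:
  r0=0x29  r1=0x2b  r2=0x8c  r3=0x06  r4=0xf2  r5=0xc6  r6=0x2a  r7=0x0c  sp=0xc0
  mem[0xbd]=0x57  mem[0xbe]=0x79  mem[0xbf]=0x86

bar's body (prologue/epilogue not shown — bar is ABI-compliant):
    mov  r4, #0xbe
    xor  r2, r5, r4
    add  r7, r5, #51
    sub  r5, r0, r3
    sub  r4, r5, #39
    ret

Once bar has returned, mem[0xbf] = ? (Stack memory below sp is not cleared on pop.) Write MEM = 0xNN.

MEM = 0x0c

prologue: push r7 → mem[0xbf]=0x0c, sp=0xbf
body[0] mov  r4, #0xbe → r4=0xbe
body[1] xor  r2, r5, r4 → r2=0x78
body[2] add  r7, r5, #51 → r7=0xf9
body[3] sub  r5, r0, r3 → r5=0x23
body[4] sub  r4, r5, #39 → r4=0xfc
epilogue: pop r7=0x0c, sp=0xc0
prologue pushed ['r7'] at ['0xbf']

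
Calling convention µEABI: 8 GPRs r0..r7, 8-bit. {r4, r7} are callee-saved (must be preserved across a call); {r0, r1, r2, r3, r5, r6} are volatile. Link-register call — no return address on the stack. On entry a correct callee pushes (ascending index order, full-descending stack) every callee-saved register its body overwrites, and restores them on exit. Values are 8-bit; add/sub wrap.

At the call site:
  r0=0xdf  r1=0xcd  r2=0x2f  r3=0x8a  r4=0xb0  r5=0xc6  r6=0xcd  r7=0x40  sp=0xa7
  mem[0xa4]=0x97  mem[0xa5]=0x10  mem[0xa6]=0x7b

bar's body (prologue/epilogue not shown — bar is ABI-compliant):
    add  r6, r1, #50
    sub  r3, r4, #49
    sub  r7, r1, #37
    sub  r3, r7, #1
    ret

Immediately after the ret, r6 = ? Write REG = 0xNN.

REG = 0xff

prologue: push r7 -> mem[0xa6]=0x40, sp=0xa6
body[0] add  r6, r1, #50 -> r6=0xff
body[1] sub  r3, r4, #49 -> r3=0x7f
body[2] sub  r7, r1, #37 -> r7=0xa8
body[3] sub  r3, r7, #1 -> r3=0xa7
epilogue: pop r7=0x40, sp=0xa7
r6 is caller-saved -> body value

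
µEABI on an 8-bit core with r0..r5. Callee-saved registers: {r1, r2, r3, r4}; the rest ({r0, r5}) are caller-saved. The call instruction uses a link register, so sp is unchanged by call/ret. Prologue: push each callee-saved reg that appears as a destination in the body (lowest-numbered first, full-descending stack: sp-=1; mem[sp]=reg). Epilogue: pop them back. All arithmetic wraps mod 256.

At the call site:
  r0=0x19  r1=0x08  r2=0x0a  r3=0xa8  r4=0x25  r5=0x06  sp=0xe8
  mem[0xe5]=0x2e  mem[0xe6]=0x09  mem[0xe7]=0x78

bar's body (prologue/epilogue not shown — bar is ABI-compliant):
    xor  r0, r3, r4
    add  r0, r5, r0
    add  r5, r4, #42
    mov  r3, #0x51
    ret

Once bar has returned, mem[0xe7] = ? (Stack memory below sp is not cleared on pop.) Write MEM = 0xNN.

MEM = 0xa8

prologue: push r3 -> mem[0xe7]=0xa8, sp=0xe7
body[0] xor  r0, r3, r4 -> r0=0x8d
body[1] add  r0, r5, r0 -> r0=0x93
body[2] add  r5, r4, #42 -> r5=0x4f
body[3] mov  r3, #0x51 -> r3=0x51
epilogue: pop r3=0xa8, sp=0xe8
prologue pushed ['r3'] at ['0xe7']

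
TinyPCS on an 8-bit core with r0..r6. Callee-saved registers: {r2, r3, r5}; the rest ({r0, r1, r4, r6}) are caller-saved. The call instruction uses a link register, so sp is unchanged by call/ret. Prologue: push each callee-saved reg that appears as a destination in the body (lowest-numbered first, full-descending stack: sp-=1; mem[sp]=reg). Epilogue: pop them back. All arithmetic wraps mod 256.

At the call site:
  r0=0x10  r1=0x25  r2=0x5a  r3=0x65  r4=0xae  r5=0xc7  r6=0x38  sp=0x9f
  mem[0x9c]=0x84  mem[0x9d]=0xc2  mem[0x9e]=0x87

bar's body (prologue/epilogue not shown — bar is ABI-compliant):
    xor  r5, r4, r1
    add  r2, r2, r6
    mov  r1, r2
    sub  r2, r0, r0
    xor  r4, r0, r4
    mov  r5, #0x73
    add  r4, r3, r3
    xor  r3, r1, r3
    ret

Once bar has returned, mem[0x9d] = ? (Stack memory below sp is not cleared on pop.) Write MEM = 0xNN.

prologue: push r2 → mem[0x9e]=0x5a, sp=0x9e
prologue: push r3 → mem[0x9d]=0x65, sp=0x9d
prologue: push r5 → mem[0x9c]=0xc7, sp=0x9c
body[0] xor  r5, r4, r1 → r5=0x8b
body[1] add  r2, r2, r6 → r2=0x92
body[2] mov  r1, r2 → r1=0x92
body[3] sub  r2, r0, r0 → r2=0x00
body[4] xor  r4, r0, r4 → r4=0xbe
body[5] mov  r5, #0x73 → r5=0x73
body[6] add  r4, r3, r3 → r4=0xca
body[7] xor  r3, r1, r3 → r3=0xf7
epilogue: pop r5=0xc7, sp=0x9d
epilogue: pop r3=0x65, sp=0x9e
epilogue: pop r2=0x5a, sp=0x9f
prologue pushed ['r2', 'r3', 'r5'] at ['0x9e', '0x9d', '0x9c']

MEM = 0x65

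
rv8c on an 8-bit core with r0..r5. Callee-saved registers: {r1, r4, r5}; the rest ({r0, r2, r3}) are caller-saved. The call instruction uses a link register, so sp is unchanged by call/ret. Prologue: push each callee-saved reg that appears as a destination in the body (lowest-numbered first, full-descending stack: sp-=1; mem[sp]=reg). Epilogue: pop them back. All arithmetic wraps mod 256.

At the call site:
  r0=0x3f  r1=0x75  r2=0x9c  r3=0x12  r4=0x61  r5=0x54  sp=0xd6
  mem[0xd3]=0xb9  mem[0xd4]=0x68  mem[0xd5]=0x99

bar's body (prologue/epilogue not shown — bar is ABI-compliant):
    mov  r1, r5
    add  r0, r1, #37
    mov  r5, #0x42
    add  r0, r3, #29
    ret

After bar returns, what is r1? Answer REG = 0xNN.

REG = 0x75

prologue: push r1 -> mem[0xd5]=0x75, sp=0xd5
prologue: push r5 -> mem[0xd4]=0x54, sp=0xd4
body[0] mov  r1, r5 -> r1=0x54
body[1] add  r0, r1, #37 -> r0=0x79
body[2] mov  r5, #0x42 -> r5=0x42
body[3] add  r0, r3, #29 -> r0=0x2f
epilogue: pop r5=0x54, sp=0xd5
epilogue: pop r1=0x75, sp=0xd6
r1 is callee-saved -> restored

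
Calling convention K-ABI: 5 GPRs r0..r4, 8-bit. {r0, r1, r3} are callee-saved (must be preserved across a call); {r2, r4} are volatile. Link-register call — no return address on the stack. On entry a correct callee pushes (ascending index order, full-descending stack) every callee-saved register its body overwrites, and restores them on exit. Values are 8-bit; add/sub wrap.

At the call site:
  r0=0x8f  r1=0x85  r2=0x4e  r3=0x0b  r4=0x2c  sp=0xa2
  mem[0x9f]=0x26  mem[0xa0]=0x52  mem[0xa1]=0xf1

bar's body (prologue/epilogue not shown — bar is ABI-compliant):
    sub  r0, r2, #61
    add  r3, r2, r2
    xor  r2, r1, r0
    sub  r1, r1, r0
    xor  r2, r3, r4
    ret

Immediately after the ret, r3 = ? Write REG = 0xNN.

prologue: push r0 -> mem[0xa1]=0x8f, sp=0xa1
prologue: push r1 -> mem[0xa0]=0x85, sp=0xa0
prologue: push r3 -> mem[0x9f]=0x0b, sp=0x9f
body[0] sub  r0, r2, #61 -> r0=0x11
body[1] add  r3, r2, r2 -> r3=0x9c
body[2] xor  r2, r1, r0 -> r2=0x94
body[3] sub  r1, r1, r0 -> r1=0x74
body[4] xor  r2, r3, r4 -> r2=0xb0
epilogue: pop r3=0x0b, sp=0xa0
epilogue: pop r1=0x85, sp=0xa1
epilogue: pop r0=0x8f, sp=0xa2
r3 is callee-saved -> restored

REG = 0x0b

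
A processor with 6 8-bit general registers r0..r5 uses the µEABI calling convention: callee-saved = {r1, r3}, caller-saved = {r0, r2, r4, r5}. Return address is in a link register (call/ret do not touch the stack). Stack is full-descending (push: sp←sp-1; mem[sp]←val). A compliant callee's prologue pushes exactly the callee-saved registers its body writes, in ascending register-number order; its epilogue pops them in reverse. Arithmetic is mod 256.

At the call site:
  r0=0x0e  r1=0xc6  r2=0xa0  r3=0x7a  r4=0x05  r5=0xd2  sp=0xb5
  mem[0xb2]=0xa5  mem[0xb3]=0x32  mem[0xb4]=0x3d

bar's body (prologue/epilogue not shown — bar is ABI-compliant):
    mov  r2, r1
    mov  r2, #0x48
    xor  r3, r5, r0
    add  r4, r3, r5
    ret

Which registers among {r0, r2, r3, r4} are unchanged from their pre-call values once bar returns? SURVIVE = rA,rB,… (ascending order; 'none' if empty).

SURVIVE = r0,r3

prologue: push r3 -> mem[0xb4]=0x7a, sp=0xb4
body[0] mov  r2, r1 -> r2=0xc6
body[1] mov  r2, #0x48 -> r2=0x48
body[2] xor  r3, r5, r0 -> r3=0xdc
body[3] add  r4, r3, r5 -> r4=0xae
epilogue: pop r3=0x7a, sp=0xb5
r0: caller-saved, written=False
r2: caller-saved, written=True
r3: callee-saved, written=True
r4: caller-saved, written=True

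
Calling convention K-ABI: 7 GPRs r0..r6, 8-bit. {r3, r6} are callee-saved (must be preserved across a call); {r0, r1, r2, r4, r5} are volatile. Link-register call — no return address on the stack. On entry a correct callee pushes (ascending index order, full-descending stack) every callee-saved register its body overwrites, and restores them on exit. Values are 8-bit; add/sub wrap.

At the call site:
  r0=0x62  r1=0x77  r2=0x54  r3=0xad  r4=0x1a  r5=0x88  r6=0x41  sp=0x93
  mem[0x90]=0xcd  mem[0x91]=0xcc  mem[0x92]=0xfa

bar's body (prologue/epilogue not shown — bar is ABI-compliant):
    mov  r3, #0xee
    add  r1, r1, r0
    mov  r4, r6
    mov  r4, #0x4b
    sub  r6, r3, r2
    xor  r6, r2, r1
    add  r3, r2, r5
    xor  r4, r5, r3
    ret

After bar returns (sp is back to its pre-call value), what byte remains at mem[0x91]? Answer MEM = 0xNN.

MEM = 0x41

prologue: push r3 -> mem[0x92]=0xad, sp=0x92
prologue: push r6 -> mem[0x91]=0x41, sp=0x91
body[0] mov  r3, #0xee -> r3=0xee
body[1] add  r1, r1, r0 -> r1=0xd9
body[2] mov  r4, r6 -> r4=0x41
body[3] mov  r4, #0x4b -> r4=0x4b
body[4] sub  r6, r3, r2 -> r6=0x9a
body[5] xor  r6, r2, r1 -> r6=0x8d
body[6] add  r3, r2, r5 -> r3=0xdc
body[7] xor  r4, r5, r3 -> r4=0x54
epilogue: pop r6=0x41, sp=0x92
epilogue: pop r3=0xad, sp=0x93
prologue pushed ['r3', 'r6'] at ['0x92', '0x91']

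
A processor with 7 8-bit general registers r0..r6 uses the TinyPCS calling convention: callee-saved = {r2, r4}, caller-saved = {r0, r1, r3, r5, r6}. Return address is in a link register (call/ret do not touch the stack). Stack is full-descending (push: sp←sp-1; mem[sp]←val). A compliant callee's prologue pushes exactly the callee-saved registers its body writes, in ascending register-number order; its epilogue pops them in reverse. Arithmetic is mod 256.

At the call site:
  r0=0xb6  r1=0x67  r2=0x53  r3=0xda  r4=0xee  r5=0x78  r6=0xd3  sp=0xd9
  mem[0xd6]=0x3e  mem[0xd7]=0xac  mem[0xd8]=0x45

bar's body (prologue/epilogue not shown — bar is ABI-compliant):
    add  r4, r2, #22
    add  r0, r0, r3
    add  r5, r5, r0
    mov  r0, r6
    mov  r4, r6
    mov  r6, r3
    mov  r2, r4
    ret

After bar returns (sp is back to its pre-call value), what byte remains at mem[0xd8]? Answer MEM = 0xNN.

MEM = 0x53

prologue: push r2 -> mem[0xd8]=0x53, sp=0xd8
prologue: push r4 -> mem[0xd7]=0xee, sp=0xd7
body[0] add  r4, r2, #22 -> r4=0x69
body[1] add  r0, r0, r3 -> r0=0x90
body[2] add  r5, r5, r0 -> r5=0x08
body[3] mov  r0, r6 -> r0=0xd3
body[4] mov  r4, r6 -> r4=0xd3
body[5] mov  r6, r3 -> r6=0xda
body[6] mov  r2, r4 -> r2=0xd3
epilogue: pop r4=0xee, sp=0xd8
epilogue: pop r2=0x53, sp=0xd9
prologue pushed ['r2', 'r4'] at ['0xd8', '0xd7']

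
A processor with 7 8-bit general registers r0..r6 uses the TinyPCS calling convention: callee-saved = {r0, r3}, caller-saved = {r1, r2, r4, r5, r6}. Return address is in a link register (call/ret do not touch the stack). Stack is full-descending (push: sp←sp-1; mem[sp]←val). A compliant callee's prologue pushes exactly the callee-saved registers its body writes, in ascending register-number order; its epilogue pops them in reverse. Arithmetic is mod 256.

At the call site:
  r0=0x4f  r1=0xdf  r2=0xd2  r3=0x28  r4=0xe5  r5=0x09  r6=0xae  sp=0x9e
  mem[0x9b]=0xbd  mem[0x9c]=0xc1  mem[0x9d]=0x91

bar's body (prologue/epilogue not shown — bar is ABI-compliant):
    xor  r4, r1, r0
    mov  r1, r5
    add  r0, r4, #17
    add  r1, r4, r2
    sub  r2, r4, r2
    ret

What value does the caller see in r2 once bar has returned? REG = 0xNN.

REG = 0xbe

prologue: push r0 → mem[0x9d]=0x4f, sp=0x9d
body[0] xor  r4, r1, r0 → r4=0x90
body[1] mov  r1, r5 → r1=0x09
body[2] add  r0, r4, #17 → r0=0xa1
body[3] add  r1, r4, r2 → r1=0x62
body[4] sub  r2, r4, r2 → r2=0xbe
epilogue: pop r0=0x4f, sp=0x9e
r2 is caller-saved → body value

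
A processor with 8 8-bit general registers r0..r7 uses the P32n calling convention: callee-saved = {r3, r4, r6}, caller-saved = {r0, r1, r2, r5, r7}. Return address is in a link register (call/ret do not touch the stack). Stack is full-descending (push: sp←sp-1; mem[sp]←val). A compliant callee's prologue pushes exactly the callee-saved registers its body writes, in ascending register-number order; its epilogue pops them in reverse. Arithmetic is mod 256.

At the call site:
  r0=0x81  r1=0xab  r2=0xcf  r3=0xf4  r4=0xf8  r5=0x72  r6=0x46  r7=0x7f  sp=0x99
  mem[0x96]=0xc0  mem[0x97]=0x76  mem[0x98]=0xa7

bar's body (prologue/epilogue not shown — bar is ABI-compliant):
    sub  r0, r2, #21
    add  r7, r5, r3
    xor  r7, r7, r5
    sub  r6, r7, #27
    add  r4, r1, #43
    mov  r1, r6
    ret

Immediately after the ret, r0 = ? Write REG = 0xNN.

prologue: push r4 -> mem[0x98]=0xf8, sp=0x98
prologue: push r6 -> mem[0x97]=0x46, sp=0x97
body[0] sub  r0, r2, #21 -> r0=0xba
body[1] add  r7, r5, r3 -> r7=0x66
body[2] xor  r7, r7, r5 -> r7=0x14
body[3] sub  r6, r7, #27 -> r6=0xf9
body[4] add  r4, r1, #43 -> r4=0xd6
body[5] mov  r1, r6 -> r1=0xf9
epilogue: pop r6=0x46, sp=0x98
epilogue: pop r4=0xf8, sp=0x99
r0 is caller-saved -> body value

REG = 0xba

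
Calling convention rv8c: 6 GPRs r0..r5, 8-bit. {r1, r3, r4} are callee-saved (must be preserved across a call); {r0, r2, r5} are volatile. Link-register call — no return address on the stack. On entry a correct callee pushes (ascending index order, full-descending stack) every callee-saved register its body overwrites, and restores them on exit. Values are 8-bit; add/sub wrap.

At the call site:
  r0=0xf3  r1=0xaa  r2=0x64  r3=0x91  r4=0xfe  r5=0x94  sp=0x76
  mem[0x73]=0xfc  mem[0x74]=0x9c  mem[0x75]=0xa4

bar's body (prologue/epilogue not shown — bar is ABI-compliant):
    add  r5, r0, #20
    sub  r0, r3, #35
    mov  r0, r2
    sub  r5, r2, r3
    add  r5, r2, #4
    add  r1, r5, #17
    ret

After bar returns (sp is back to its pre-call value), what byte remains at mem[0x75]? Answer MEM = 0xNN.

MEM = 0xaa

prologue: push r1 -> mem[0x75]=0xaa, sp=0x75
body[0] add  r5, r0, #20 -> r5=0x07
body[1] sub  r0, r3, #35 -> r0=0x6e
body[2] mov  r0, r2 -> r0=0x64
body[3] sub  r5, r2, r3 -> r5=0xd3
body[4] add  r5, r2, #4 -> r5=0x68
body[5] add  r1, r5, #17 -> r1=0x79
epilogue: pop r1=0xaa, sp=0x76
prologue pushed ['r1'] at ['0x75']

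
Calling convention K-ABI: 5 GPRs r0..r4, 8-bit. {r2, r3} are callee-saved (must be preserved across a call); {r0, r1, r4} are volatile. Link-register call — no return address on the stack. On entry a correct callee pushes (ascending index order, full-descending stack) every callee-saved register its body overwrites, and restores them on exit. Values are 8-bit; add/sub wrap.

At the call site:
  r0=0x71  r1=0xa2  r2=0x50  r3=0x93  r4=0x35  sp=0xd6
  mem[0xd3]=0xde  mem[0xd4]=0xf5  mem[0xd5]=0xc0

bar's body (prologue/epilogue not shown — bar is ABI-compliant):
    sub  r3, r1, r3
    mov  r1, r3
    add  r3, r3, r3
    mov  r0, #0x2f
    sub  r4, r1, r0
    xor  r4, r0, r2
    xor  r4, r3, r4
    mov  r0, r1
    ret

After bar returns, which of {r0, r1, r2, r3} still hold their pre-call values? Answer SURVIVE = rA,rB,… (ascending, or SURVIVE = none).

SURVIVE = r2,r3

prologue: push r3 -> mem[0xd5]=0x93, sp=0xd5
body[0] sub  r3, r1, r3 -> r3=0x0f
body[1] mov  r1, r3 -> r1=0x0f
body[2] add  r3, r3, r3 -> r3=0x1e
body[3] mov  r0, #0x2f -> r0=0x2f
body[4] sub  r4, r1, r0 -> r4=0xe0
body[5] xor  r4, r0, r2 -> r4=0x7f
body[6] xor  r4, r3, r4 -> r4=0x61
body[7] mov  r0, r1 -> r0=0x0f
epilogue: pop r3=0x93, sp=0xd6
r0: caller-saved, written=True
r1: caller-saved, written=True
r2: callee-saved, written=False
r3: callee-saved, written=True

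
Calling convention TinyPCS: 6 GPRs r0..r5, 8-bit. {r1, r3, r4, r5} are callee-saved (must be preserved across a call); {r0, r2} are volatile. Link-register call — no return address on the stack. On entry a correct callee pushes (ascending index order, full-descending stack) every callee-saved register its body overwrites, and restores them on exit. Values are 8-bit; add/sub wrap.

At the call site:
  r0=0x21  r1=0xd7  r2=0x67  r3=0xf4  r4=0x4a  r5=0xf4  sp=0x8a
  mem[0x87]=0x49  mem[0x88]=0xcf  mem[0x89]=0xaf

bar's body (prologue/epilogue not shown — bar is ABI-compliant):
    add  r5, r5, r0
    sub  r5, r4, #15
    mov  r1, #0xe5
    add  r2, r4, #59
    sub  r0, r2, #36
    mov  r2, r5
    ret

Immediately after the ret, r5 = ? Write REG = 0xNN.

REG = 0xf4

prologue: push r1 -> mem[0x89]=0xd7, sp=0x89
prologue: push r5 -> mem[0x88]=0xf4, sp=0x88
body[0] add  r5, r5, r0 -> r5=0x15
body[1] sub  r5, r4, #15 -> r5=0x3b
body[2] mov  r1, #0xe5 -> r1=0xe5
body[3] add  r2, r4, #59 -> r2=0x85
body[4] sub  r0, r2, #36 -> r0=0x61
body[5] mov  r2, r5 -> r2=0x3b
epilogue: pop r5=0xf4, sp=0x89
epilogue: pop r1=0xd7, sp=0x8a
r5 is callee-saved -> restored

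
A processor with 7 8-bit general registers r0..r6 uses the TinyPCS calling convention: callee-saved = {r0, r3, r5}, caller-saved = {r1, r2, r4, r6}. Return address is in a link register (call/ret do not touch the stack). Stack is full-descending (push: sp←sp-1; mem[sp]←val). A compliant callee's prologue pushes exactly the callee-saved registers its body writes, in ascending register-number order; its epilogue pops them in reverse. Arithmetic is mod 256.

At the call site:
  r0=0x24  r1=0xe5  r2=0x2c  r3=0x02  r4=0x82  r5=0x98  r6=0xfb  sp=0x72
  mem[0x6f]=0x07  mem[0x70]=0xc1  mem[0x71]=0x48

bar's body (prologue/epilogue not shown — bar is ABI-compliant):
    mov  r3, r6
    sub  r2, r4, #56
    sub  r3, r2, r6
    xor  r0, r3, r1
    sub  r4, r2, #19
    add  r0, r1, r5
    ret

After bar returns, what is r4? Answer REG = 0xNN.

prologue: push r0 -> mem[0x71]=0x24, sp=0x71
prologue: push r3 -> mem[0x70]=0x02, sp=0x70
body[0] mov  r3, r6 -> r3=0xfb
body[1] sub  r2, r4, #56 -> r2=0x4a
body[2] sub  r3, r2, r6 -> r3=0x4f
body[3] xor  r0, r3, r1 -> r0=0xaa
body[4] sub  r4, r2, #19 -> r4=0x37
body[5] add  r0, r1, r5 -> r0=0x7d
epilogue: pop r3=0x02, sp=0x71
epilogue: pop r0=0x24, sp=0x72
r4 is caller-saved -> body value

REG = 0x37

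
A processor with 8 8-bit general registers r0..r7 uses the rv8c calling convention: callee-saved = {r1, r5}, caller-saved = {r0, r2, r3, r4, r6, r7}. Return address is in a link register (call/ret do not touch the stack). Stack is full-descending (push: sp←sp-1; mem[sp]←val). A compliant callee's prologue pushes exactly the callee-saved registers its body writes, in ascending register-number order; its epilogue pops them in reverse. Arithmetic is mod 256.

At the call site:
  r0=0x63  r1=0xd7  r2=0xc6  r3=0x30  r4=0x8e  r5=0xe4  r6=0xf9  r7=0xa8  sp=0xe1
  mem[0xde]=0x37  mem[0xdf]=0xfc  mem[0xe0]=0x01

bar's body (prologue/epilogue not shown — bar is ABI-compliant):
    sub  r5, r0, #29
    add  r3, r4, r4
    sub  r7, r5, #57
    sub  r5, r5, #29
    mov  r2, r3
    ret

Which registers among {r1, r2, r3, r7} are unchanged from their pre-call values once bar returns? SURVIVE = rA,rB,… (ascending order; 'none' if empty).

prologue: push r5 → mem[0xe0]=0xe4, sp=0xe0
body[0] sub  r5, r0, #29 → r5=0x46
body[1] add  r3, r4, r4 → r3=0x1c
body[2] sub  r7, r5, #57 → r7=0x0d
body[3] sub  r5, r5, #29 → r5=0x29
body[4] mov  r2, r3 → r2=0x1c
epilogue: pop r5=0xe4, sp=0xe1
r1: callee-saved, written=False
r2: caller-saved, written=True
r3: caller-saved, written=True
r7: caller-saved, written=True

SURVIVE = r1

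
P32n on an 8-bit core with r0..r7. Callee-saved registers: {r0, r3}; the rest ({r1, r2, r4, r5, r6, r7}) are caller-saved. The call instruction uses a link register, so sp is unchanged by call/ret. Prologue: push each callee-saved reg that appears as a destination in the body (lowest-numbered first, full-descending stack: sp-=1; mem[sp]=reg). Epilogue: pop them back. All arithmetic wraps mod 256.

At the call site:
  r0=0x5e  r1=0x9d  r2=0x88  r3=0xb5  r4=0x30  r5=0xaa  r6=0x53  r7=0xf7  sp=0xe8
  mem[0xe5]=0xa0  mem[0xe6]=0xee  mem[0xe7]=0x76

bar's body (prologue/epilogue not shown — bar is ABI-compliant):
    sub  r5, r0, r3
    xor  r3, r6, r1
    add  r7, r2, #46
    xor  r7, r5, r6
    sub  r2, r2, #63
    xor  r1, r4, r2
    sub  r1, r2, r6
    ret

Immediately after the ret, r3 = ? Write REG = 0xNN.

prologue: push r3 → mem[0xe7]=0xb5, sp=0xe7
body[0] sub  r5, r0, r3 → r5=0xa9
body[1] xor  r3, r6, r1 → r3=0xce
body[2] add  r7, r2, #46 → r7=0xb6
body[3] xor  r7, r5, r6 → r7=0xfa
body[4] sub  r2, r2, #63 → r2=0x49
body[5] xor  r1, r4, r2 → r1=0x79
body[6] sub  r1, r2, r6 → r1=0xf6
epilogue: pop r3=0xb5, sp=0xe8
r3 is callee-saved → restored

REG = 0xb5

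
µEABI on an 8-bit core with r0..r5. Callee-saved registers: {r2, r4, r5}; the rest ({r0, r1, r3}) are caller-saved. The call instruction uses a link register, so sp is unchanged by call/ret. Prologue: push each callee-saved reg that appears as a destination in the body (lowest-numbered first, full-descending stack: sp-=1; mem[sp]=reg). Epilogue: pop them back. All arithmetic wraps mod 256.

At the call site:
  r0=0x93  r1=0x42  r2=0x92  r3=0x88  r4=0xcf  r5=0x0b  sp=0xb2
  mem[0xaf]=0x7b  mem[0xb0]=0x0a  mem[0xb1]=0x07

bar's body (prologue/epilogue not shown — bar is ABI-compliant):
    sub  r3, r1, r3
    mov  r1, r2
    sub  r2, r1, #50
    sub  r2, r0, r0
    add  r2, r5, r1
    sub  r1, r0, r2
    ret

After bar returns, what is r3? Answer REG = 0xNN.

prologue: push r2 -> mem[0xb1]=0x92, sp=0xb1
body[0] sub  r3, r1, r3 -> r3=0xba
body[1] mov  r1, r2 -> r1=0x92
body[2] sub  r2, r1, #50 -> r2=0x60
body[3] sub  r2, r0, r0 -> r2=0x00
body[4] add  r2, r5, r1 -> r2=0x9d
body[5] sub  r1, r0, r2 -> r1=0xf6
epilogue: pop r2=0x92, sp=0xb2
r3 is caller-saved -> body value

REG = 0xba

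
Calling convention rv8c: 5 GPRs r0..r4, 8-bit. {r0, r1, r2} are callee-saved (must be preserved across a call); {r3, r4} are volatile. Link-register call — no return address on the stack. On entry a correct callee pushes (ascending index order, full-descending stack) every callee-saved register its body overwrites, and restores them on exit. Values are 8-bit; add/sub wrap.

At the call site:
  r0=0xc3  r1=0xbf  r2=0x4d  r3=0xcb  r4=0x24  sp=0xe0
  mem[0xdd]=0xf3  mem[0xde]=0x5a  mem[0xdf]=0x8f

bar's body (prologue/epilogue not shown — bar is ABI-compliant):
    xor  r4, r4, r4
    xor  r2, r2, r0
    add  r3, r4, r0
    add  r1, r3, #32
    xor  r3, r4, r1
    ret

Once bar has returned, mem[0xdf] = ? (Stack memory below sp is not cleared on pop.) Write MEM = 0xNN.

MEM = 0xbf

prologue: push r1 -> mem[0xdf]=0xbf, sp=0xdf
prologue: push r2 -> mem[0xde]=0x4d, sp=0xde
body[0] xor  r4, r4, r4 -> r4=0x00
body[1] xor  r2, r2, r0 -> r2=0x8e
body[2] add  r3, r4, r0 -> r3=0xc3
body[3] add  r1, r3, #32 -> r1=0xe3
body[4] xor  r3, r4, r1 -> r3=0xe3
epilogue: pop r2=0x4d, sp=0xdf
epilogue: pop r1=0xbf, sp=0xe0
prologue pushed ['r1', 'r2'] at ['0xdf', '0xde']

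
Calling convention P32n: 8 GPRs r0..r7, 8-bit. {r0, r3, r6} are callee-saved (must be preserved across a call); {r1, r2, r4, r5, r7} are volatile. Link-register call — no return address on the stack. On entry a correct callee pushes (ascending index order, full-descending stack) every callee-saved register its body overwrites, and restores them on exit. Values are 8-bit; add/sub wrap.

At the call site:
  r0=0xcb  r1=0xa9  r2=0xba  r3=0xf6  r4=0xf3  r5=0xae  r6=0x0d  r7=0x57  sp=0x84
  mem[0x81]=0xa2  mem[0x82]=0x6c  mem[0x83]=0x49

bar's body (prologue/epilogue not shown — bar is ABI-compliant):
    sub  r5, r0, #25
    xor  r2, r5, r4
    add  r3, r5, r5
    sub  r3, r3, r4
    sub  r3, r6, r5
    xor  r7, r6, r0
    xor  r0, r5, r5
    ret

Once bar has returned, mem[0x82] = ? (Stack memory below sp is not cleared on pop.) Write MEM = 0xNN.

prologue: push r0 -> mem[0x83]=0xcb, sp=0x83
prologue: push r3 -> mem[0x82]=0xf6, sp=0x82
body[0] sub  r5, r0, #25 -> r5=0xb2
body[1] xor  r2, r5, r4 -> r2=0x41
body[2] add  r3, r5, r5 -> r3=0x64
body[3] sub  r3, r3, r4 -> r3=0x71
body[4] sub  r3, r6, r5 -> r3=0x5b
body[5] xor  r7, r6, r0 -> r7=0xc6
body[6] xor  r0, r5, r5 -> r0=0x00
epilogue: pop r3=0xf6, sp=0x83
epilogue: pop r0=0xcb, sp=0x84
prologue pushed ['r0', 'r3'] at ['0x83', '0x82']

MEM = 0xf6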